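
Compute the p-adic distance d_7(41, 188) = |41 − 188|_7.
d_7(41, 188) = 1/49

Step 1 — x − y = 41 − 188 = -147. Step 2 — v_7(-147) = 2 (factor: -147 = −(7^2 · 3); the sign does not affect v_p). Step 3 — |x − y|_7 = 7^{-2} = 1/49.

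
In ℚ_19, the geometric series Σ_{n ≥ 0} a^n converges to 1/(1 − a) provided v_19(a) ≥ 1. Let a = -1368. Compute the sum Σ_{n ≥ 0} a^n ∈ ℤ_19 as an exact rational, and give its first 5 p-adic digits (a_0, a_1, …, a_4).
Σ a^n = 1/(1 − a) = 1/1369;  first 5 digits = (1, 4, 12, 13, 5)

v_19(a) = 1 ≥ 1, so the series converges in ℤ_19 to 1/(1 − a) = 1/(1 − (-1368)) = 1/1369. Expand this rational in ℤ_19: compute digits iteratively via d_i = x_i mod 19, x_{i+1} = (x_i − d_i)/19. The first 5 digits are (1, 4, 12, 13, 5).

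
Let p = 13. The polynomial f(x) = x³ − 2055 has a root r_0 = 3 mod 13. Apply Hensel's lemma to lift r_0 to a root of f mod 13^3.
r_2 = 2031 (mod 2197)

Hensel: r_{i+1} = r_i − f(r_i)/f′(r_i) mod 13^{i+2}, where f′(x) = 3x². Iterate:
  r_0 = 3 (mod 13)
  r_1 = 3 (mod 169)
  r_2 = 2031 (mod 2197)
Final: r = 2031 with f(r) ≡ 0 mod 13^3.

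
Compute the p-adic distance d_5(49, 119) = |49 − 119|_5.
d_5(49, 119) = 1/5

Step 1 — x − y = 49 − 119 = -70. Step 2 — v_5(-70) = 1 (factor: -70 = −(5^1 · 14); the sign does not affect v_p). Step 3 — |x − y|_5 = 5^{-1} = 1/5.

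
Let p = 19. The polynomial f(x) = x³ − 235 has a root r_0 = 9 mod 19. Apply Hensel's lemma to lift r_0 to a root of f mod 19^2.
r_1 = 313 (mod 361)

Hensel: r_{i+1} = r_i − f(r_i)/f′(r_i) mod 19^{i+2}, where f′(x) = 3x². Iterate:
  r_0 = 9 (mod 19)
  r_1 = 313 (mod 361)
Final: r = 313 with f(r) ≡ 0 mod 19^2.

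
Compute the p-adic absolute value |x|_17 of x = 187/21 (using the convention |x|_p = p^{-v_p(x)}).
|187/21|_17 = 1/17

Step 1 — compute v_17(x) by factoring powers of 17 out of the numerator and denominator: v_17(187/21) = 1. Step 2 — apply |x|_p = p^{-v_p(x)} = 17^{-1} = 1/17.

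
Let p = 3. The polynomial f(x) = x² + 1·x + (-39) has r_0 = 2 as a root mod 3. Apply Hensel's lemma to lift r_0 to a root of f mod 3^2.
r_1 = 5 (mod 9)

Hensel: r_{i+1} = r_i − f(r_i)·(f′(r_i))^{-1} mod 3^{i+2}, f′(x) = 2x + 1. Iterate:
  r_0 = 2 (mod 3)
  r_1 = 5 (mod 9)
Final: r = 5 satisfies f(r) ≡ 0 mod 3^2.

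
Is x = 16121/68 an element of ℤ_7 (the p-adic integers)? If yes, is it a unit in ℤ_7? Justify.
x ∈ ℤ_7 but not a unit; v_7(x) = 3 > 0

ℤ_7 = {x ∈ ℚ_7 : v_7(x) ≥ 0} and ℤ_7^× = {x ∈ ℤ_7 : v_7(x) = 0}. Here v_7(16121/68) = v_7(num) − v_7(den) = 3; compare against these criteria.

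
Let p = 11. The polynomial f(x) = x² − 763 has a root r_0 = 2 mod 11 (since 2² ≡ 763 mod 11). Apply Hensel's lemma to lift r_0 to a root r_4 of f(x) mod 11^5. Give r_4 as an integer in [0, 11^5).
r_4 = 118197 (mod 161051)

Hensel's recurrence: r_{i+1} = r_i − f(r_i)·(f′(r_i))^{-1} mod 11^{i+2}, with f′(x) = 2x. Iterate:
  r_0 = 2 (mod 11)
  r_1 = 101 (mod 121)
  r_2 = 1069 (mod 1331)
  r_3 = 1069 (mod 14641)
  r_4 = 118197 (mod 161051)
Final: r_4 = 118197, and one checks f(r_4) ≡ 0 mod 11^5.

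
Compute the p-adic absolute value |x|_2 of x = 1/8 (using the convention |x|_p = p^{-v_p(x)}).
|1/8|_2 = 8

Step 1 — compute v_2(x) by factoring powers of 2 out of the numerator and denominator: v_2(1/8) = -3. Step 2 — apply |x|_p = p^{-v_p(x)} = 2^{3} = 8.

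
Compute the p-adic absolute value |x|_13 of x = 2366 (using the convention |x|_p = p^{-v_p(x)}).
|2366|_13 = 1/169

Step 1 — compute v_13(x) by factoring powers of 13 out of the numerator and denominator: v_13(2366) = 2. Step 2 — apply |x|_p = p^{-v_p(x)} = 13^{-2} = 1/169.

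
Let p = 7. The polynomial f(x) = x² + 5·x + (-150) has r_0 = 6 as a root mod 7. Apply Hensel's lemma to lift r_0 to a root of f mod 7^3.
r_2 = 328 (mod 343)

Hensel: r_{i+1} = r_i − f(r_i)·(f′(r_i))^{-1} mod 7^{i+2}, f′(x) = 2x + 5. Iterate:
  r_0 = 6 (mod 7)
  r_1 = 34 (mod 49)
  r_2 = 328 (mod 343)
Final: r = 328 satisfies f(r) ≡ 0 mod 7^3.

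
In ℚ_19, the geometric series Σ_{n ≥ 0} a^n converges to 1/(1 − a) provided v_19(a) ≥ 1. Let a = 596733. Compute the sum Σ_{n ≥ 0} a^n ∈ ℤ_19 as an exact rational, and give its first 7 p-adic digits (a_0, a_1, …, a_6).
Σ a^n = 1/(1 − a) = -1/596732;  first 7 digits = (1, 0, 0, 11, 4, 0, 7)

v_19(a) = 3 ≥ 1, so the series converges in ℤ_19 to 1/(1 − a) = 1/(1 − 596733) = -1/596732. Expand this rational in ℤ_19: compute digits iteratively via d_i = x_i mod 19, x_{i+1} = (x_i − d_i)/19. The first 7 digits are (1, 0, 0, 11, 4, 0, 7).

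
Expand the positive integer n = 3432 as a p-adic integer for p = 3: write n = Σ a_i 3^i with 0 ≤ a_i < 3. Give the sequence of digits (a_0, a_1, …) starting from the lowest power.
(a_0, a_1, …) = (0, 1, 0, 1, 0, 2, 1, 1)

Repeated division by 3 gives the digits low-to-high: 3432 = 1·3^1 + 1·3^3 + 2·3^5 + 1·3^6 + 1·3^7. Digit sequence: (0, 1, 0, 1, 0, 2, 1, 1).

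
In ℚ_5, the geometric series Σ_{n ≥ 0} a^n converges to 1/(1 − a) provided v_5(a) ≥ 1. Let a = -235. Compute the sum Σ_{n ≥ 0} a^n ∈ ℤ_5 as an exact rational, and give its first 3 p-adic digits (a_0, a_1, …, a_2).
Σ a^n = 1/(1 − a) = 1/236;  first 3 digits = (1, 3, 4)

v_5(a) = 1 ≥ 1, so the series converges in ℤ_5 to 1/(1 − a) = 1/(1 − (-235)) = 1/236. Expand this rational in ℤ_5: compute digits iteratively via d_i = x_i mod 5, x_{i+1} = (x_i − d_i)/5. The first 3 digits are (1, 3, 4).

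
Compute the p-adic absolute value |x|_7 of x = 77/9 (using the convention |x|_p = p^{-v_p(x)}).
|77/9|_7 = 1/7

Step 1 — compute v_7(x) by factoring powers of 7 out of the numerator and denominator: v_7(77/9) = 1. Step 2 — apply |x|_p = p^{-v_p(x)} = 7^{-1} = 1/7.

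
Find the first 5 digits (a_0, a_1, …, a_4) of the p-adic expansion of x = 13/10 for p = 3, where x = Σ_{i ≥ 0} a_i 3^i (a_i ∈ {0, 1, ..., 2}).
(a_0, …, a_4) = (1, 1, 0, 2, 2)

v_3(13/10) = 0 (numerator and denominator both coprime to 3), so x ∈ ℤ_3^×. Compute digits iteratively via a_i = x_i mod 3, x_{i+1} = (x_i − a_i)/3, with x_0 = x:
  x_0 = 13/10;  a_0 = 1;  x_1 = (x_0 − 1)/3 = 1/10
  x_1 = 1/10;  a_1 = 1;  x_2 = (x_1 − 1)/3 = -3/10
  x_2 = -3/10;  a_2 = 0;  x_3 = (x_2 − 0)/3 = -1/10
  x_3 = -1/10;  a_3 = 2;  x_4 = (x_3 − 2)/3 = -7/10
  x_4 = -7/10;  a_4 = 2;  x_5 = (x_4 − 2)/3 = -9/10
Digits: (1, 1, 0, 2, 2).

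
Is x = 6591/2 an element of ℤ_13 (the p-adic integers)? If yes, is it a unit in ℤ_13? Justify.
x ∈ ℤ_13 but not a unit; v_13(x) = 3 > 0

ℤ_13 = {x ∈ ℚ_13 : v_13(x) ≥ 0} and ℤ_13^× = {x ∈ ℤ_13 : v_13(x) = 0}. Here v_13(6591/2) = v_13(num) − v_13(den) = 3; compare against these criteria.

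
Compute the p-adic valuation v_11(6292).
v_11(6292) = 2

v_11(n) is the largest exponent k such that 11^k divides n. Factor out: 6292 = 11^2 · 52. (Sign doesn't affect v_p.) So v_11(6292) = 2.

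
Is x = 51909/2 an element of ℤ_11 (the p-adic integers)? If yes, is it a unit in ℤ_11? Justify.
x ∈ ℤ_11 but not a unit; v_11(x) = 3 > 0

ℤ_11 = {x ∈ ℚ_11 : v_11(x) ≥ 0} and ℤ_11^× = {x ∈ ℤ_11 : v_11(x) = 0}. Here v_11(51909/2) = v_11(num) − v_11(den) = 3; compare against these criteria.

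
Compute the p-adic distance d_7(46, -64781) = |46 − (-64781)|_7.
d_7(46, -64781) = 1/2401

Step 1 — x − y = 46 − (-64781) = 64827. Step 2 — v_7(64827) = 4 (factor: 64827 = (7^4 · 27); the sign does not affect v_p). Step 3 — |x − y|_7 = 7^{-4} = 1/2401.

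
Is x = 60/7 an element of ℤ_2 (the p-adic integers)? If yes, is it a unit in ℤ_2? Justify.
x ∈ ℤ_2 but not a unit; v_2(x) = 2 > 0

ℤ_2 = {x ∈ ℚ_2 : v_2(x) ≥ 0} and ℤ_2^× = {x ∈ ℤ_2 : v_2(x) = 0}. Here v_2(60/7) = v_2(num) − v_2(den) = 2; compare against these criteria.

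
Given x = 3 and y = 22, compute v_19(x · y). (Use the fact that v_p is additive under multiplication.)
v_19(66) = 0

v_p(x) = 0 (factor: 3 = 19^0 · 3); v_p(y) = 0 (factor: 22 = 19^0 · 22). Additivity: v_p(xy) = v_p(x) + v_p(y) = 0 + 0 = 0. (Direct check: xy = 66 = 19^0 · (66).)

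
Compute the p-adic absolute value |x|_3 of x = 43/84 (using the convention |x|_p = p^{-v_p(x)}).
|43/84|_3 = 3

Step 1 — compute v_3(x) by factoring powers of 3 out of the numerator and denominator: v_3(43/84) = -1. Step 2 — apply |x|_p = p^{-v_p(x)} = 3^{1} = 3.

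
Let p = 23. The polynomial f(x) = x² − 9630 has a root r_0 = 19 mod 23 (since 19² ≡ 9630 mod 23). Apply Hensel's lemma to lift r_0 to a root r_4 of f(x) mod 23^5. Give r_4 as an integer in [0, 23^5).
r_4 = 4172472 (mod 6436343)

Hensel's recurrence: r_{i+1} = r_i − f(r_i)·(f′(r_i))^{-1} mod 23^{i+2}, with f′(x) = 2x. Iterate:
  r_0 = 19 (mod 23)
  r_1 = 249 (mod 529)
  r_2 = 11358 (mod 12167)
  r_3 = 254698 (mod 279841)
  r_4 = 4172472 (mod 6436343)
Final: r_4 = 4172472, and one checks f(r_4) ≡ 0 mod 23^5.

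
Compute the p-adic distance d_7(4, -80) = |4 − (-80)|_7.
d_7(4, -80) = 1/7

Step 1 — x − y = 4 − (-80) = 84. Step 2 — v_7(84) = 1 (factor: 84 = (7^1 · 12); the sign does not affect v_p). Step 3 — |x − y|_7 = 7^{-1} = 1/7.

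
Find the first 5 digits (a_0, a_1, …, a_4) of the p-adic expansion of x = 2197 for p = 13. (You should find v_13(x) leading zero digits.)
(a_0, …, a_4) = (0, 0, 0, 1, 0)

v_13(2197) = 3, so a_0 = ... = a_2 = 0. Factor out: x = 13^3 · u with u = 1 a unit in ℤ_13. Expand u iteratively via a_{v+i} = u_i mod 13, u_{i+1} = (u_i − a_{v+i})/13:
  u_0 = 1;  a_3 = 1;  u_1 = (u_0 − 1)/13 = 0
  u_1 = 0;  a_4 = 0;  u_2 = (u_1 − 0)/13 = 0
Digits: (0, 0, 0, 1, 0).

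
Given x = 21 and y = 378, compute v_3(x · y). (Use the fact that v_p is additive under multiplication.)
v_3(7938) = 4

v_p(x) = 1 (factor: 21 = 3^1 · 7); v_p(y) = 3 (factor: 378 = 3^3 · 14). Additivity: v_p(xy) = v_p(x) + v_p(y) = 1 + 3 = 4. (Direct check: xy = 7938 = 3^4 · (98).)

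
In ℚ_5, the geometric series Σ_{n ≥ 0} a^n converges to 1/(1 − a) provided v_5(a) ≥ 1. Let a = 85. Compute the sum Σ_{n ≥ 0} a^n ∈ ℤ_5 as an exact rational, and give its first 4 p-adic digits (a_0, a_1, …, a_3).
Σ a^n = 1/(1 − a) = -1/84;  first 4 digits = (1, 2, 2, 1)

v_5(a) = 1 ≥ 1, so the series converges in ℤ_5 to 1/(1 − a) = 1/(1 − 85) = -1/84. Expand this rational in ℤ_5: compute digits iteratively via d_i = x_i mod 5, x_{i+1} = (x_i − d_i)/5. The first 4 digits are (1, 2, 2, 1).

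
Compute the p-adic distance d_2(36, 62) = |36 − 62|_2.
d_2(36, 62) = 1/2

Step 1 — x − y = 36 − 62 = -26. Step 2 — v_2(-26) = 1 (factor: -26 = −(2^1 · 13); the sign does not affect v_p). Step 3 — |x − y|_2 = 2^{-1} = 1/2.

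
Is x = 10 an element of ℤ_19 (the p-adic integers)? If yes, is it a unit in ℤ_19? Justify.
x ∈ ℤ_19^× (unit); v_19(x) = 0

ℤ_19 = {x ∈ ℚ_19 : v_19(x) ≥ 0} and ℤ_19^× = {x ∈ ℤ_19 : v_19(x) = 0}. Here v_19(10) = v_19(num) − v_19(den) = 0; compare against these criteria.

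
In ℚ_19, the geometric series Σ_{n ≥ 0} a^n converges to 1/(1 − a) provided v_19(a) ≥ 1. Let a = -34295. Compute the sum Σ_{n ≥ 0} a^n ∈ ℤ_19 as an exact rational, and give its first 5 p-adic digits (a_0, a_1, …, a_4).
Σ a^n = 1/(1 − a) = 1/34296;  first 5 digits = (1, 0, 0, 14, 18)

v_19(a) = 3 ≥ 1, so the series converges in ℤ_19 to 1/(1 − a) = 1/(1 − (-34295)) = 1/34296. Expand this rational in ℤ_19: compute digits iteratively via d_i = x_i mod 19, x_{i+1} = (x_i − d_i)/19. The first 5 digits are (1, 0, 0, 14, 18).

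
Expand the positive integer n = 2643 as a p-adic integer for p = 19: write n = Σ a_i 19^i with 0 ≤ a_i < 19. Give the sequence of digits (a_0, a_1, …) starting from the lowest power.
(a_0, a_1, …) = (2, 6, 7)

Repeated division by 19 gives the digits low-to-high: 2643 = 2 + 6·19^1 + 7·19^2. Digit sequence: (2, 6, 7).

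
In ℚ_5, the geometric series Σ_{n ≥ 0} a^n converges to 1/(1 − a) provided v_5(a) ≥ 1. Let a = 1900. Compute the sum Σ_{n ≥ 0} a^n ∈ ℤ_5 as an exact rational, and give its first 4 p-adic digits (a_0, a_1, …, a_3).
Σ a^n = 1/(1 − a) = -1/1899;  first 4 digits = (1, 0, 1, 0)

v_5(a) = 2 ≥ 1, so the series converges in ℤ_5 to 1/(1 − a) = 1/(1 − 1900) = -1/1899. Expand this rational in ℤ_5: compute digits iteratively via d_i = x_i mod 5, x_{i+1} = (x_i − d_i)/5. The first 4 digits are (1, 0, 1, 0).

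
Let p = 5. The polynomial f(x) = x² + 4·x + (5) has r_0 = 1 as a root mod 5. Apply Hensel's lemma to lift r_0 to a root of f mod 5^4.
r_3 = 441 (mod 625)

Hensel: r_{i+1} = r_i − f(r_i)·(f′(r_i))^{-1} mod 5^{i+2}, f′(x) = 2x + 4. Iterate:
  r_0 = 1 (mod 5)
  r_1 = 16 (mod 25)
  r_2 = 66 (mod 125)
  r_3 = 441 (mod 625)
Final: r = 441 satisfies f(r) ≡ 0 mod 5^4.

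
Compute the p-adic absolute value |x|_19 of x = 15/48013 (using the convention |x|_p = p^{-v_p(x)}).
|15/48013|_19 = 6859

Step 1 — compute v_19(x) by factoring powers of 19 out of the numerator and denominator: v_19(15/48013) = -3. Step 2 — apply |x|_p = p^{-v_p(x)} = 19^{3} = 6859.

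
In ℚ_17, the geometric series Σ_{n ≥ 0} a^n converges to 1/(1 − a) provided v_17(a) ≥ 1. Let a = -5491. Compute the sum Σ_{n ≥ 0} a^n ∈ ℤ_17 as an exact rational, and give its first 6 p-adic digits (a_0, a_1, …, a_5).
Σ a^n = 1/(1 − a) = 1/5492;  first 6 digits = (1, 0, 15, 15, 3, 4)

v_17(a) = 2 ≥ 1, so the series converges in ℤ_17 to 1/(1 − a) = 1/(1 − (-5491)) = 1/5492. Expand this rational in ℤ_17: compute digits iteratively via d_i = x_i mod 17, x_{i+1} = (x_i − d_i)/17. The first 6 digits are (1, 0, 15, 15, 3, 4).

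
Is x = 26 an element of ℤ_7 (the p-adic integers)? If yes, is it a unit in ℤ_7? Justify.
x ∈ ℤ_7^× (unit); v_7(x) = 0

ℤ_7 = {x ∈ ℚ_7 : v_7(x) ≥ 0} and ℤ_7^× = {x ∈ ℤ_7 : v_7(x) = 0}. Here v_7(26) = v_7(num) − v_7(den) = 0; compare against these criteria.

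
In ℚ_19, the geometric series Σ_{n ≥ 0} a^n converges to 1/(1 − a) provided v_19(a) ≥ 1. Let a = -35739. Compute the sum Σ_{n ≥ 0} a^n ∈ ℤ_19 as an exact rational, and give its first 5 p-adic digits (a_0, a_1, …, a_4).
Σ a^n = 1/(1 − a) = 1/35740;  first 5 digits = (1, 0, 15, 13, 15)

v_19(a) = 2 ≥ 1, so the series converges in ℤ_19 to 1/(1 − a) = 1/(1 − (-35739)) = 1/35740. Expand this rational in ℤ_19: compute digits iteratively via d_i = x_i mod 19, x_{i+1} = (x_i − d_i)/19. The first 5 digits are (1, 0, 15, 13, 15).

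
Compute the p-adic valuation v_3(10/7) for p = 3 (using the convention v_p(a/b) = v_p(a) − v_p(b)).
v_3(10/7) = 0

Factor powers of 3 from the numerator and denominator of the reduced fraction: 10 = 3^0 · 10 and 7 = 3^0 · 7. Apply v_p(a/b) = v_p(a) − v_p(b): v_3(10/7) = 0 − 0 = 0.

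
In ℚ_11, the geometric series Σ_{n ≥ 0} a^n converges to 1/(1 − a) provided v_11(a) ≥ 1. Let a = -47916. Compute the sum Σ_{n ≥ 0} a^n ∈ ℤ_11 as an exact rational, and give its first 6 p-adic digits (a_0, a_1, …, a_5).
Σ a^n = 1/(1 − a) = 1/47917;  first 6 digits = (1, 0, 0, 8, 7, 10)

v_11(a) = 3 ≥ 1, so the series converges in ℤ_11 to 1/(1 − a) = 1/(1 − (-47916)) = 1/47917. Expand this rational in ℤ_11: compute digits iteratively via d_i = x_i mod 11, x_{i+1} = (x_i − d_i)/11. The first 6 digits are (1, 0, 0, 8, 7, 10).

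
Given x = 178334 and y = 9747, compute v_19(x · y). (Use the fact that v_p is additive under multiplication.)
v_19(1738221498) = 5

v_p(x) = 3 (factor: 178334 = 19^3 · 26); v_p(y) = 2 (factor: 9747 = 19^2 · 27). Additivity: v_p(xy) = v_p(x) + v_p(y) = 3 + 2 = 5. (Direct check: xy = 1738221498 = 19^5 · (702).)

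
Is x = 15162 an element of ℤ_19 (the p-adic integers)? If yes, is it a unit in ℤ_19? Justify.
x ∈ ℤ_19 but not a unit; v_19(x) = 2 > 0

ℤ_19 = {x ∈ ℚ_19 : v_19(x) ≥ 0} and ℤ_19^× = {x ∈ ℤ_19 : v_19(x) = 0}. Here v_19(15162) = v_19(num) − v_19(den) = 2; compare against these criteria.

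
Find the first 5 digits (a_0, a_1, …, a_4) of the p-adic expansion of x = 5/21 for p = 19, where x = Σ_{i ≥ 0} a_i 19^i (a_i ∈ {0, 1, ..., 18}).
(a_0, …, a_4) = (12, 3, 17, 0, 9)

v_19(5/21) = 0 (numerator and denominator both coprime to 19), so x ∈ ℤ_19^×. Compute digits iteratively via a_i = x_i mod 19, x_{i+1} = (x_i − a_i)/19, with x_0 = x:
  x_0 = 5/21;  a_0 = 12;  x_1 = (x_0 − 12)/19 = -13/21
  x_1 = -13/21;  a_1 = 3;  x_2 = (x_1 − 3)/19 = -4/21
  x_2 = -4/21;  a_2 = 17;  x_3 = (x_2 − 17)/19 = -19/21
  x_3 = -19/21;  a_3 = 0;  x_4 = (x_3 − 0)/19 = -1/21
  x_4 = -1/21;  a_4 = 9;  x_5 = (x_4 − 9)/19 = -10/21
Digits: (12, 3, 17, 0, 9).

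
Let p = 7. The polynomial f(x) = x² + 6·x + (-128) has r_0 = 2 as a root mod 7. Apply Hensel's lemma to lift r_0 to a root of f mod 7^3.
r_2 = 72 (mod 343)

Hensel: r_{i+1} = r_i − f(r_i)·(f′(r_i))^{-1} mod 7^{i+2}, f′(x) = 2x + 6. Iterate:
  r_0 = 2 (mod 7)
  r_1 = 23 (mod 49)
  r_2 = 72 (mod 343)
Final: r = 72 satisfies f(r) ≡ 0 mod 7^3.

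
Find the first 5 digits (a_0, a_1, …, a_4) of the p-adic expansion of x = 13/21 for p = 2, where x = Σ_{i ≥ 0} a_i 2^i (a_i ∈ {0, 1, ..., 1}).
(a_0, …, a_4) = (1, 0, 0, 1, 1)

v_2(13/21) = 0 (numerator and denominator both coprime to 2), so x ∈ ℤ_2^×. Compute digits iteratively via a_i = x_i mod 2, x_{i+1} = (x_i − a_i)/2, with x_0 = x:
  x_0 = 13/21;  a_0 = 1;  x_1 = (x_0 − 1)/2 = -4/21
  x_1 = -4/21;  a_1 = 0;  x_2 = (x_1 − 0)/2 = -2/21
  x_2 = -2/21;  a_2 = 0;  x_3 = (x_2 − 0)/2 = -1/21
  x_3 = -1/21;  a_3 = 1;  x_4 = (x_3 − 1)/2 = -11/21
  x_4 = -11/21;  a_4 = 1;  x_5 = (x_4 − 1)/2 = -16/21
Digits: (1, 0, 0, 1, 1).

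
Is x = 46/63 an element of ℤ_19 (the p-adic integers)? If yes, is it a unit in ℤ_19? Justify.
x ∈ ℤ_19^× (unit); v_19(x) = 0

ℤ_19 = {x ∈ ℚ_19 : v_19(x) ≥ 0} and ℤ_19^× = {x ∈ ℤ_19 : v_19(x) = 0}. Here v_19(46/63) = v_19(num) − v_19(den) = 0; compare against these criteria.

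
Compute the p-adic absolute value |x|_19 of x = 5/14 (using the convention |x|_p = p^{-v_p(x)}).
|5/14|_19 = 1

Step 1 — compute v_19(x) by factoring powers of 19 out of the numerator and denominator: v_19(5/14) = 0. Step 2 — apply |x|_p = p^{-v_p(x)} = 19^{0} = 1.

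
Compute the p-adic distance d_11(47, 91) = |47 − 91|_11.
d_11(47, 91) = 1/11

Step 1 — x − y = 47 − 91 = -44. Step 2 — v_11(-44) = 1 (factor: -44 = −(11^1 · 4); the sign does not affect v_p). Step 3 — |x − y|_11 = 11^{-1} = 1/11.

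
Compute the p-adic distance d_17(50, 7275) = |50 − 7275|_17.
d_17(50, 7275) = 1/289

Step 1 — x − y = 50 − 7275 = -7225. Step 2 — v_17(-7225) = 2 (factor: -7225 = −(17^2 · 25); the sign does not affect v_p). Step 3 — |x − y|_17 = 17^{-2} = 1/289.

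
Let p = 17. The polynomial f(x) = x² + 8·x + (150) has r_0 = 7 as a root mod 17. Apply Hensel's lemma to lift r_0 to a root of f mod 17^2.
r_1 = 245 (mod 289)

Hensel: r_{i+1} = r_i − f(r_i)·(f′(r_i))^{-1} mod 17^{i+2}, f′(x) = 2x + 8. Iterate:
  r_0 = 7 (mod 17)
  r_1 = 245 (mod 289)
Final: r = 245 satisfies f(r) ≡ 0 mod 17^2.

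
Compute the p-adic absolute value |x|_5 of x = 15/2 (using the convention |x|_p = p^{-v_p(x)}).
|15/2|_5 = 1/5

Step 1 — compute v_5(x) by factoring powers of 5 out of the numerator and denominator: v_5(15/2) = 1. Step 2 — apply |x|_p = p^{-v_p(x)} = 5^{-1} = 1/5.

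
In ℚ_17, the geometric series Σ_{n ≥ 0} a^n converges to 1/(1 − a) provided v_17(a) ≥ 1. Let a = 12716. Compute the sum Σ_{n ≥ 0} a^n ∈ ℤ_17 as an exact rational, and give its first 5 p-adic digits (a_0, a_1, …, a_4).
Σ a^n = 1/(1 − a) = -1/12715;  first 5 digits = (1, 0, 10, 2, 15)

v_17(a) = 2 ≥ 1, so the series converges in ℤ_17 to 1/(1 − a) = 1/(1 − 12716) = -1/12715. Expand this rational in ℤ_17: compute digits iteratively via d_i = x_i mod 17, x_{i+1} = (x_i − d_i)/17. The first 5 digits are (1, 0, 10, 2, 15).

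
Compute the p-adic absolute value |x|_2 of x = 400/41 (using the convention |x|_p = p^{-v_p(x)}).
|400/41|_2 = 1/16

Step 1 — compute v_2(x) by factoring powers of 2 out of the numerator and denominator: v_2(400/41) = 4. Step 2 — apply |x|_p = p^{-v_p(x)} = 2^{-4} = 1/16.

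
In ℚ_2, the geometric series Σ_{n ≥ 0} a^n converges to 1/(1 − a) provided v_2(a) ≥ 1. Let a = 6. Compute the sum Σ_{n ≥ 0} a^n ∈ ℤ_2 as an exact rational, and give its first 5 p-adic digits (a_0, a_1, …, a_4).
Σ a^n = 1/(1 − a) = -1/5;  first 5 digits = (1, 1, 0, 0, 1)

v_2(a) = 1 ≥ 1, so the series converges in ℤ_2 to 1/(1 − a) = 1/(1 − 6) = -1/5. Expand this rational in ℤ_2: compute digits iteratively via d_i = x_i mod 2, x_{i+1} = (x_i − d_i)/2. The first 5 digits are (1, 1, 0, 0, 1).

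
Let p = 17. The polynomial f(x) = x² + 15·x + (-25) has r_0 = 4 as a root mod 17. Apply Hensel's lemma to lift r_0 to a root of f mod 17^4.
r_3 = 38288 (mod 83521)

Hensel: r_{i+1} = r_i − f(r_i)·(f′(r_i))^{-1} mod 17^{i+2}, f′(x) = 2x + 15. Iterate:
  r_0 = 4 (mod 17)
  r_1 = 140 (mod 289)
  r_2 = 3897 (mod 4913)
  r_3 = 38288 (mod 83521)
Final: r = 38288 satisfies f(r) ≡ 0 mod 17^4.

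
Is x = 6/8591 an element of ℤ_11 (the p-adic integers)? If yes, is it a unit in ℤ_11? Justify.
x ∉ ℤ_11 (v_11(x) = -2 < 0)

ℤ_11 = {x ∈ ℚ_11 : v_11(x) ≥ 0} and ℤ_11^× = {x ∈ ℤ_11 : v_11(x) = 0}. Here v_11(6/8591) = v_11(num) − v_11(den) = -2; compare against these criteria.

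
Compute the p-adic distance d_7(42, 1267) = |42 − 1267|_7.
d_7(42, 1267) = 1/49

Step 1 — x − y = 42 − 1267 = -1225. Step 2 — v_7(-1225) = 2 (factor: -1225 = −(7^2 · 25); the sign does not affect v_p). Step 3 — |x − y|_7 = 7^{-2} = 1/49.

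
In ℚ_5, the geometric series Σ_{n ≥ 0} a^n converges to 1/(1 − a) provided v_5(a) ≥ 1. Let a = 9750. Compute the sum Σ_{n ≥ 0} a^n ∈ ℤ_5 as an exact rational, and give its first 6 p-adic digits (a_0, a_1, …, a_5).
Σ a^n = 1/(1 − a) = -1/9749;  first 6 digits = (1, 0, 0, 3, 0, 3)

v_5(a) = 3 ≥ 1, so the series converges in ℤ_5 to 1/(1 − a) = 1/(1 − 9750) = -1/9749. Expand this rational in ℤ_5: compute digits iteratively via d_i = x_i mod 5, x_{i+1} = (x_i − d_i)/5. The first 6 digits are (1, 0, 0, 3, 0, 3).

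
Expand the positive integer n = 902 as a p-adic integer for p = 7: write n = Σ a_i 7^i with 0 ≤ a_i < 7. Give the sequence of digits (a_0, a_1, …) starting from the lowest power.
(a_0, a_1, …) = (6, 2, 4, 2)

Repeated division by 7 gives the digits low-to-high: 902 = 6 + 2·7^1 + 4·7^2 + 2·7^3. Digit sequence: (6, 2, 4, 2).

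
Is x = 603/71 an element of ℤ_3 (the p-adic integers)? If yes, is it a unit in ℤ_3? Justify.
x ∈ ℤ_3 but not a unit; v_3(x) = 2 > 0

ℤ_3 = {x ∈ ℚ_3 : v_3(x) ≥ 0} and ℤ_3^× = {x ∈ ℤ_3 : v_3(x) = 0}. Here v_3(603/71) = v_3(num) − v_3(den) = 2; compare against these criteria.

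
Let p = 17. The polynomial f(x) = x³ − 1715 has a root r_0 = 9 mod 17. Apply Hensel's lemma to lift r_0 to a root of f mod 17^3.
r_2 = 3443 (mod 4913)

Hensel: r_{i+1} = r_i − f(r_i)/f′(r_i) mod 17^{i+2}, where f′(x) = 3x². Iterate:
  r_0 = 9 (mod 17)
  r_1 = 264 (mod 289)
  r_2 = 3443 (mod 4913)
Final: r = 3443 with f(r) ≡ 0 mod 17^3.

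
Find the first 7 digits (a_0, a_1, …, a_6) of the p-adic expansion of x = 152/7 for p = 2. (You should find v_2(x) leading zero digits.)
(a_0, …, a_6) = (0, 0, 0, 1, 0, 1, 0)

v_2(152/7) = 3, so a_0 = ... = a_2 = 0. Factor out: x = 2^3 · u with u = 19/7 a unit in ℤ_2. Expand u iteratively via a_{v+i} = u_i mod 2, u_{i+1} = (u_i − a_{v+i})/2:
  u_0 = 19/7;  a_3 = 1;  u_1 = (u_0 − 1)/2 = 6/7
  u_1 = 6/7;  a_4 = 0;  u_2 = (u_1 − 0)/2 = 3/7
  u_2 = 3/7;  a_5 = 1;  u_3 = (u_2 − 1)/2 = -2/7
  u_3 = -2/7;  a_6 = 0;  u_4 = (u_3 − 0)/2 = -1/7
Digits: (0, 0, 0, 1, 0, 1, 0).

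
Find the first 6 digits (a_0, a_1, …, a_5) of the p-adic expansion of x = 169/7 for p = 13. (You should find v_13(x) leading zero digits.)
(a_0, …, a_5) = (0, 0, 2, 11, 1, 11)

v_13(169/7) = 2, so a_0 = ... = a_1 = 0. Factor out: x = 13^2 · u with u = 1/7 a unit in ℤ_13. Expand u iteratively via a_{v+i} = u_i mod 13, u_{i+1} = (u_i − a_{v+i})/13:
  u_0 = 1/7;  a_2 = 2;  u_1 = (u_0 − 2)/13 = -1/7
  u_1 = -1/7;  a_3 = 11;  u_2 = (u_1 − 11)/13 = -6/7
  u_2 = -6/7;  a_4 = 1;  u_3 = (u_2 − 1)/13 = -1/7
  u_3 = -1/7;  a_5 = 11;  u_4 = (u_3 − 11)/13 = -6/7
Digits: (0, 0, 2, 11, 1, 11).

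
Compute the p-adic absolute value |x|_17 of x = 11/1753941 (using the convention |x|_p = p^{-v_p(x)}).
|11/1753941|_17 = 83521

Step 1 — compute v_17(x) by factoring powers of 17 out of the numerator and denominator: v_17(11/1753941) = -4. Step 2 — apply |x|_p = p^{-v_p(x)} = 17^{4} = 83521.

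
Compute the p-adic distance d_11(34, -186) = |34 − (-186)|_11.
d_11(34, -186) = 1/11

Step 1 — x − y = 34 − (-186) = 220. Step 2 — v_11(220) = 1 (factor: 220 = (11^1 · 20); the sign does not affect v_p). Step 3 — |x − y|_11 = 11^{-1} = 1/11.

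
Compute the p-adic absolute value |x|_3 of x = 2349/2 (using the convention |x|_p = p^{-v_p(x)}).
|2349/2|_3 = 1/81

Step 1 — compute v_3(x) by factoring powers of 3 out of the numerator and denominator: v_3(2349/2) = 4. Step 2 — apply |x|_p = p^{-v_p(x)} = 3^{-4} = 1/81.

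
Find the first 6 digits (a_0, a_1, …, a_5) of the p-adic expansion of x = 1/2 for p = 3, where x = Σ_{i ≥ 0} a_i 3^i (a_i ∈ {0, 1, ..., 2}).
(a_0, …, a_5) = (2, 1, 1, 1, 1, 1)

v_3(1/2) = 0 (numerator and denominator both coprime to 3), so x ∈ ℤ_3^×. Compute digits iteratively via a_i = x_i mod 3, x_{i+1} = (x_i − a_i)/3, with x_0 = x:
  x_0 = 1/2;  a_0 = 2;  x_1 = (x_0 − 2)/3 = -1/2
  x_1 = -1/2;  a_1 = 1;  x_2 = (x_1 − 1)/3 = -1/2
  x_2 = -1/2;  a_2 = 1;  x_3 = (x_2 − 1)/3 = -1/2
  x_3 = -1/2;  a_3 = 1;  x_4 = (x_3 − 1)/3 = -1/2
  x_4 = -1/2;  a_4 = 1;  x_5 = (x_4 − 1)/3 = -1/2
  x_5 = -1/2;  a_5 = 1;  x_6 = (x_5 − 1)/3 = -1/2
Digits: (2, 1, 1, 1, 1, 1).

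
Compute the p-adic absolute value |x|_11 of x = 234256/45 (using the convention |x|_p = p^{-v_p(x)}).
|234256/45|_11 = 1/14641

Step 1 — compute v_11(x) by factoring powers of 11 out of the numerator and denominator: v_11(234256/45) = 4. Step 2 — apply |x|_p = p^{-v_p(x)} = 11^{-4} = 1/14641.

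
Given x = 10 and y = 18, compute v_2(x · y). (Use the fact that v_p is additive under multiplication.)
v_2(180) = 2

v_p(x) = 1 (factor: 10 = 2^1 · 5); v_p(y) = 1 (factor: 18 = 2^1 · 9). Additivity: v_p(xy) = v_p(x) + v_p(y) = 1 + 1 = 2. (Direct check: xy = 180 = 2^2 · (45).)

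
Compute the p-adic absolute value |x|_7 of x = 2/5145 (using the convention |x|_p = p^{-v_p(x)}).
|2/5145|_7 = 343

Step 1 — compute v_7(x) by factoring powers of 7 out of the numerator and denominator: v_7(2/5145) = -3. Step 2 — apply |x|_p = p^{-v_p(x)} = 7^{3} = 343.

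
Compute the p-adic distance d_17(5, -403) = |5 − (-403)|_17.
d_17(5, -403) = 1/17

Step 1 — x − y = 5 − (-403) = 408. Step 2 — v_17(408) = 1 (factor: 408 = (17^1 · 24); the sign does not affect v_p). Step 3 — |x − y|_17 = 17^{-1} = 1/17.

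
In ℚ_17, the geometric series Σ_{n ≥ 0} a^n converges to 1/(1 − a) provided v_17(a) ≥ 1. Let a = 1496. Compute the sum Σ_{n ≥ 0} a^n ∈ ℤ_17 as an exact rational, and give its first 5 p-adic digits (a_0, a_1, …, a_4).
Σ a^n = 1/(1 − a) = -1/1495;  first 5 digits = (1, 3, 14, 6, 6)

v_17(a) = 1 ≥ 1, so the series converges in ℤ_17 to 1/(1 − a) = 1/(1 − 1496) = -1/1495. Expand this rational in ℤ_17: compute digits iteratively via d_i = x_i mod 17, x_{i+1} = (x_i − d_i)/17. The first 5 digits are (1, 3, 14, 6, 6).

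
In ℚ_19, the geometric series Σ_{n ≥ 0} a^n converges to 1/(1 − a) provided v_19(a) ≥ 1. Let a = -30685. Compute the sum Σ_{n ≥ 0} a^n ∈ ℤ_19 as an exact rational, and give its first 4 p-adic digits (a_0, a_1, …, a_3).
Σ a^n = 1/(1 − a) = 1/30686;  first 4 digits = (1, 0, 10, 14)

v_19(a) = 2 ≥ 1, so the series converges in ℤ_19 to 1/(1 − a) = 1/(1 − (-30685)) = 1/30686. Expand this rational in ℤ_19: compute digits iteratively via d_i = x_i mod 19, x_{i+1} = (x_i − d_i)/19. The first 4 digits are (1, 0, 10, 14).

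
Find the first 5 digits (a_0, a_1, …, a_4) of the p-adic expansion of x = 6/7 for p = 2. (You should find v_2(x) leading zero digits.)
(a_0, …, a_4) = (0, 1, 0, 1, 0)

v_2(6/7) = 1, so a_0 = ... = a_0 = 0. Factor out: x = 2^1 · u with u = 3/7 a unit in ℤ_2. Expand u iteratively via a_{v+i} = u_i mod 2, u_{i+1} = (u_i − a_{v+i})/2:
  u_0 = 3/7;  a_1 = 1;  u_1 = (u_0 − 1)/2 = -2/7
  u_1 = -2/7;  a_2 = 0;  u_2 = (u_1 − 0)/2 = -1/7
  u_2 = -1/7;  a_3 = 1;  u_3 = (u_2 − 1)/2 = -4/7
  u_3 = -4/7;  a_4 = 0;  u_4 = (u_3 − 0)/2 = -2/7
Digits: (0, 1, 0, 1, 0).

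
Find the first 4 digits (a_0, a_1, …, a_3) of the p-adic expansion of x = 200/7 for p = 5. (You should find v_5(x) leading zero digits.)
(a_0, …, a_3) = (0, 0, 4, 3)

v_5(200/7) = 2, so a_0 = ... = a_1 = 0. Factor out: x = 5^2 · u with u = 8/7 a unit in ℤ_5. Expand u iteratively via a_{v+i} = u_i mod 5, u_{i+1} = (u_i − a_{v+i})/5:
  u_0 = 8/7;  a_2 = 4;  u_1 = (u_0 − 4)/5 = -4/7
  u_1 = -4/7;  a_3 = 3;  u_2 = (u_1 − 3)/5 = -5/7
Digits: (0, 0, 4, 3).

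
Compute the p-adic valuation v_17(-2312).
v_17(-2312) = 2

v_17(n) is the largest exponent k such that 17^k divides n. Factor out: -2312 = -17^2 · 8. (Sign doesn't affect v_p.) So v_17(-2312) = 2.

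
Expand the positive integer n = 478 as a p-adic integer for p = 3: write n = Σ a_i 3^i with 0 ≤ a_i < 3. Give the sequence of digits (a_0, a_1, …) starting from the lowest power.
(a_0, a_1, …) = (1, 0, 2, 2, 2, 1)

Repeated division by 3 gives the digits low-to-high: 478 = 1 + 2·3^2 + 2·3^3 + 2·3^4 + 1·3^5. Digit sequence: (1, 0, 2, 2, 2, 1).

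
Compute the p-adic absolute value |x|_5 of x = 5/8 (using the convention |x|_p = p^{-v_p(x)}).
|5/8|_5 = 1/5

Step 1 — compute v_5(x) by factoring powers of 5 out of the numerator and denominator: v_5(5/8) = 1. Step 2 — apply |x|_p = p^{-v_p(x)} = 5^{-1} = 1/5.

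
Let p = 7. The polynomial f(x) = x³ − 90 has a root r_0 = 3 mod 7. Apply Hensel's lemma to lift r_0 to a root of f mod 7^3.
r_2 = 283 (mod 343)

Hensel: r_{i+1} = r_i − f(r_i)/f′(r_i) mod 7^{i+2}, where f′(x) = 3x². Iterate:
  r_0 = 3 (mod 7)
  r_1 = 38 (mod 49)
  r_2 = 283 (mod 343)
Final: r = 283 with f(r) ≡ 0 mod 7^3.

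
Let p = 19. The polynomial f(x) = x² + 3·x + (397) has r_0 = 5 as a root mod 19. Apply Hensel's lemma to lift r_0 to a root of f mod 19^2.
r_1 = 138 (mod 361)

Hensel: r_{i+1} = r_i − f(r_i)·(f′(r_i))^{-1} mod 19^{i+2}, f′(x) = 2x + 3. Iterate:
  r_0 = 5 (mod 19)
  r_1 = 138 (mod 361)
Final: r = 138 satisfies f(r) ≡ 0 mod 19^2.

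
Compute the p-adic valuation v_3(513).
v_3(513) = 3

v_3(n) is the largest exponent k such that 3^k divides n. Factor out: 513 = 3^3 · 19. (Sign doesn't affect v_p.) So v_3(513) = 3.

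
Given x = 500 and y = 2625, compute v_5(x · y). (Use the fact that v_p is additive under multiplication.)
v_5(1312500) = 6

v_p(x) = 3 (factor: 500 = 5^3 · 4); v_p(y) = 3 (factor: 2625 = 5^3 · 21). Additivity: v_p(xy) = v_p(x) + v_p(y) = 3 + 3 = 6. (Direct check: xy = 1312500 = 5^6 · (84).)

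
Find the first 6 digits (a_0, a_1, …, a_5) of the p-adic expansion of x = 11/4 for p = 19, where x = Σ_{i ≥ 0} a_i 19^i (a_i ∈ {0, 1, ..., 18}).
(a_0, …, a_5) = (17, 4, 14, 4, 14, 4)

v_19(11/4) = 0 (numerator and denominator both coprime to 19), so x ∈ ℤ_19^×. Compute digits iteratively via a_i = x_i mod 19, x_{i+1} = (x_i − a_i)/19, with x_0 = x:
  x_0 = 11/4;  a_0 = 17;  x_1 = (x_0 − 17)/19 = -3/4
  x_1 = -3/4;  a_1 = 4;  x_2 = (x_1 − 4)/19 = -1/4
  x_2 = -1/4;  a_2 = 14;  x_3 = (x_2 − 14)/19 = -3/4
  x_3 = -3/4;  a_3 = 4;  x_4 = (x_3 − 4)/19 = -1/4
  x_4 = -1/4;  a_4 = 14;  x_5 = (x_4 − 14)/19 = -3/4
  x_5 = -3/4;  a_5 = 4;  x_6 = (x_5 − 4)/19 = -1/4
Digits: (17, 4, 14, 4, 14, 4).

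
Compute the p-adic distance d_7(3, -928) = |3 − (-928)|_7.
d_7(3, -928) = 1/49

Step 1 — x − y = 3 − (-928) = 931. Step 2 — v_7(931) = 2 (factor: 931 = (7^2 · 19); the sign does not affect v_p). Step 3 — |x − y|_7 = 7^{-2} = 1/49.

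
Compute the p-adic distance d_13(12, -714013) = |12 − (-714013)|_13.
d_13(12, -714013) = 1/28561

Step 1 — x − y = 12 − (-714013) = 714025. Step 2 — v_13(714025) = 4 (factor: 714025 = (13^4 · 25); the sign does not affect v_p). Step 3 — |x − y|_13 = 13^{-4} = 1/28561.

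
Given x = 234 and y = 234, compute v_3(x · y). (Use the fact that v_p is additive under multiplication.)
v_3(54756) = 4

v_p(x) = 2 (factor: 234 = 3^2 · 26); v_p(y) = 2 (factor: 234 = 3^2 · 26). Additivity: v_p(xy) = v_p(x) + v_p(y) = 2 + 2 = 4. (Direct check: xy = 54756 = 3^4 · (676).)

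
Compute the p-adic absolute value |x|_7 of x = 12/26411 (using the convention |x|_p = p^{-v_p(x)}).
|12/26411|_7 = 2401

Step 1 — compute v_7(x) by factoring powers of 7 out of the numerator and denominator: v_7(12/26411) = -4. Step 2 — apply |x|_p = p^{-v_p(x)} = 7^{4} = 2401.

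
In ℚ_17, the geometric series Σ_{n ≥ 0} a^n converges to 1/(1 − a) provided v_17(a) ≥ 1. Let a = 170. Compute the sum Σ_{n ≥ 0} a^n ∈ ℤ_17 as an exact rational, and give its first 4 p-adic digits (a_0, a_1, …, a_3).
Σ a^n = 1/(1 − a) = -1/169;  first 4 digits = (1, 10, 15, 2)

v_17(a) = 1 ≥ 1, so the series converges in ℤ_17 to 1/(1 − a) = 1/(1 − 170) = -1/169. Expand this rational in ℤ_17: compute digits iteratively via d_i = x_i mod 17, x_{i+1} = (x_i − d_i)/17. The first 4 digits are (1, 10, 15, 2).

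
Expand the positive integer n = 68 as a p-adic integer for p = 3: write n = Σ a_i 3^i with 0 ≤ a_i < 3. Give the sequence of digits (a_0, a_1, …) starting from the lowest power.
(a_0, a_1, …) = (2, 1, 1, 2)

Repeated division by 3 gives the digits low-to-high: 68 = 2 + 1·3^1 + 1·3^2 + 2·3^3. Digit sequence: (2, 1, 1, 2).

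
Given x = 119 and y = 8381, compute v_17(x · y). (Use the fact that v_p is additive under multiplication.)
v_17(997339) = 3

v_p(x) = 1 (factor: 119 = 17^1 · 7); v_p(y) = 2 (factor: 8381 = 17^2 · 29). Additivity: v_p(xy) = v_p(x) + v_p(y) = 1 + 2 = 3. (Direct check: xy = 997339 = 17^3 · (203).)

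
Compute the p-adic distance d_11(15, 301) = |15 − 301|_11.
d_11(15, 301) = 1/11

Step 1 — x − y = 15 − 301 = -286. Step 2 — v_11(-286) = 1 (factor: -286 = −(11^1 · 26); the sign does not affect v_p). Step 3 — |x − y|_11 = 11^{-1} = 1/11.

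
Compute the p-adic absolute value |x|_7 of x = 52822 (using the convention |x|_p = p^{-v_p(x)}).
|52822|_7 = 1/2401

Step 1 — compute v_7(x) by factoring powers of 7 out of the numerator and denominator: v_7(52822) = 4. Step 2 — apply |x|_p = p^{-v_p(x)} = 7^{-4} = 1/2401.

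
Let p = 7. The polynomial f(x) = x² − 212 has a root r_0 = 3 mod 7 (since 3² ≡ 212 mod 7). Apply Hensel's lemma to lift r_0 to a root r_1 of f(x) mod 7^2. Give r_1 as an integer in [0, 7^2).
r_1 = 45 (mod 49)

Hensel's recurrence: r_{i+1} = r_i − f(r_i)·(f′(r_i))^{-1} mod 7^{i+2}, with f′(x) = 2x. Iterate:
  r_0 = 3 (mod 7)
  r_1 = 45 (mod 49)
Final: r_1 = 45, and one checks f(r_1) ≡ 0 mod 7^2.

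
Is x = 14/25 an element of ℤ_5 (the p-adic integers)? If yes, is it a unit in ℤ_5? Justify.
x ∉ ℤ_5 (v_5(x) = -2 < 0)

ℤ_5 = {x ∈ ℚ_5 : v_5(x) ≥ 0} and ℤ_5^× = {x ∈ ℤ_5 : v_5(x) = 0}. Here v_5(14/25) = v_5(num) − v_5(den) = -2; compare against these criteria.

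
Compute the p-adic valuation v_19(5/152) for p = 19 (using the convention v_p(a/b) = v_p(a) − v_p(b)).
v_19(5/152) = -1

Factor powers of 19 from the numerator and denominator of the reduced fraction: 5 = 19^0 · 5 and 152 = 19^1 · 8. Apply v_p(a/b) = v_p(a) − v_p(b): v_19(5/152) = 0 − 1 = -1.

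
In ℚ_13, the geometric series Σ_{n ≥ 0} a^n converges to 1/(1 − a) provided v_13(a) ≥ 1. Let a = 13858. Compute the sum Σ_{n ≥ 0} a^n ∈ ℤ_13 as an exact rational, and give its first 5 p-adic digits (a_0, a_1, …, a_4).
Σ a^n = 1/(1 − a) = -1/13857;  first 5 digits = (1, 0, 4, 6, 3)

v_13(a) = 2 ≥ 1, so the series converges in ℤ_13 to 1/(1 − a) = 1/(1 − 13858) = -1/13857. Expand this rational in ℤ_13: compute digits iteratively via d_i = x_i mod 13, x_{i+1} = (x_i − d_i)/13. The first 5 digits are (1, 0, 4, 6, 3).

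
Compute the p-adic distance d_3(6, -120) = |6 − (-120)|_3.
d_3(6, -120) = 1/9

Step 1 — x − y = 6 − (-120) = 126. Step 2 — v_3(126) = 2 (factor: 126 = (3^2 · 14); the sign does not affect v_p). Step 3 — |x − y|_3 = 3^{-2} = 1/9.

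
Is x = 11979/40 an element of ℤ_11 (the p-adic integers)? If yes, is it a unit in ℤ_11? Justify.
x ∈ ℤ_11 but not a unit; v_11(x) = 3 > 0

ℤ_11 = {x ∈ ℚ_11 : v_11(x) ≥ 0} and ℤ_11^× = {x ∈ ℤ_11 : v_11(x) = 0}. Here v_11(11979/40) = v_11(num) − v_11(den) = 3; compare against these criteria.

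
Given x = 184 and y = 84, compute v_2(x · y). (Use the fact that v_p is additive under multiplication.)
v_2(15456) = 5

v_p(x) = 3 (factor: 184 = 2^3 · 23); v_p(y) = 2 (factor: 84 = 2^2 · 21). Additivity: v_p(xy) = v_p(x) + v_p(y) = 3 + 2 = 5. (Direct check: xy = 15456 = 2^5 · (483).)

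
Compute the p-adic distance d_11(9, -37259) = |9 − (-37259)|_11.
d_11(9, -37259) = 1/1331

Step 1 — x − y = 9 − (-37259) = 37268. Step 2 — v_11(37268) = 3 (factor: 37268 = (11^3 · 28); the sign does not affect v_p). Step 3 — |x − y|_11 = 11^{-3} = 1/1331.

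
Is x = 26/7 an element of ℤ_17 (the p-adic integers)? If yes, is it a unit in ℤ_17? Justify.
x ∈ ℤ_17^× (unit); v_17(x) = 0

ℤ_17 = {x ∈ ℚ_17 : v_17(x) ≥ 0} and ℤ_17^× = {x ∈ ℤ_17 : v_17(x) = 0}. Here v_17(26/7) = v_17(num) − v_17(den) = 0; compare against these criteria.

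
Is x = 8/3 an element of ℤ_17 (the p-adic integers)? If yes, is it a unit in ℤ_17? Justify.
x ∈ ℤ_17^× (unit); v_17(x) = 0

ℤ_17 = {x ∈ ℚ_17 : v_17(x) ≥ 0} and ℤ_17^× = {x ∈ ℤ_17 : v_17(x) = 0}. Here v_17(8/3) = v_17(num) − v_17(den) = 0; compare against these criteria.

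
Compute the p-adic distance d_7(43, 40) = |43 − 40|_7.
d_7(43, 40) = 1

Step 1 — x − y = 43 − 40 = 3. Step 2 — v_7(3) = 0 (factor: 3 = (7^0 · 3); the sign does not affect v_p). Step 3 — |x − y|_7 = 7^{0} = 1.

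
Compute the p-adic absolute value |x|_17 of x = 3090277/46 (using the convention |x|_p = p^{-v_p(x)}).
|3090277/46|_17 = 1/83521

Step 1 — compute v_17(x) by factoring powers of 17 out of the numerator and denominator: v_17(3090277/46) = 4. Step 2 — apply |x|_p = p^{-v_p(x)} = 17^{-4} = 1/83521.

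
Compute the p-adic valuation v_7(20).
v_7(20) = 0

v_7(n) is the largest exponent k such that 7^k divides n. Factor out: 20 = 7^0 · 20. (Sign doesn't affect v_p.) So v_7(20) = 0.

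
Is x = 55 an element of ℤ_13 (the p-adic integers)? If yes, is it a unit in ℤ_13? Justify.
x ∈ ℤ_13^× (unit); v_13(x) = 0

ℤ_13 = {x ∈ ℚ_13 : v_13(x) ≥ 0} and ℤ_13^× = {x ∈ ℤ_13 : v_13(x) = 0}. Here v_13(55) = v_13(num) − v_13(den) = 0; compare against these criteria.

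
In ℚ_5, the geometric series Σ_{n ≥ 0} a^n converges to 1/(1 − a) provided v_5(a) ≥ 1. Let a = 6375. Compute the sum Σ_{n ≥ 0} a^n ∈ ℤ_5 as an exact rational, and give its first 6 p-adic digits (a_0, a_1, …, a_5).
Σ a^n = 1/(1 − a) = -1/6374;  first 6 digits = (1, 0, 0, 1, 0, 2)

v_5(a) = 3 ≥ 1, so the series converges in ℤ_5 to 1/(1 − a) = 1/(1 − 6375) = -1/6374. Expand this rational in ℤ_5: compute digits iteratively via d_i = x_i mod 5, x_{i+1} = (x_i − d_i)/5. The first 6 digits are (1, 0, 0, 1, 0, 2).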